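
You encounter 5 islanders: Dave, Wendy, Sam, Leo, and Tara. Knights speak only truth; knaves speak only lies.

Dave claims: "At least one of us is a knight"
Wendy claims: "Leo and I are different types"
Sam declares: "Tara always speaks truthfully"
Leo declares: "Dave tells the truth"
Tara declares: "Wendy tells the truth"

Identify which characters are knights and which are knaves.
Dave is a knave.
Wendy is a knave.
Sam is a knave.
Leo is a knave.
Tara is a knave.

Verification:
- Dave (knave) says "At least one of us is a knight" - this is FALSE (a lie) because no one is a knight.
- Wendy (knave) says "Leo and I are different types" - this is FALSE (a lie) because Wendy is a knave and Leo is a knave.
- Sam (knave) says "Tara always speaks truthfully" - this is FALSE (a lie) because Tara is a knave.
- Leo (knave) says "Dave tells the truth" - this is FALSE (a lie) because Dave is a knave.
- Tara (knave) says "Wendy tells the truth" - this is FALSE (a lie) because Wendy is a knave.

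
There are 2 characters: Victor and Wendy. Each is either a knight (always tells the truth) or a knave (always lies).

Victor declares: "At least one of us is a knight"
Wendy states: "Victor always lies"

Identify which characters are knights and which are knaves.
Victor is a knight.
Wendy is a knave.

Verification:
- Victor (knight) says "At least one of us is a knight" - this is TRUE because Victor is a knight.
- Wendy (knave) says "Victor always lies" - this is FALSE (a lie) because Victor is a knight.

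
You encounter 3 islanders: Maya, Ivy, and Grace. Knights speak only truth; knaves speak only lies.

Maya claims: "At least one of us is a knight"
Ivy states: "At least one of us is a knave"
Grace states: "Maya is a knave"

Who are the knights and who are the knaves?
Maya is a knight.
Ivy is a knight.
Grace is a knave.

Verification:
- Maya (knight) says "At least one of us is a knight" - this is TRUE because Maya and Ivy are knights.
- Ivy (knight) says "At least one of us is a knave" - this is TRUE because Grace is a knave.
- Grace (knave) says "Maya is a knave" - this is FALSE (a lie) because Maya is a knight.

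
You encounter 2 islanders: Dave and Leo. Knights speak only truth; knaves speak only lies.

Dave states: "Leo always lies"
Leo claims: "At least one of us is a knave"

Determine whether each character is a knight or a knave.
Dave is a knave.
Leo is a knight.

Verification:
- Dave (knave) says "Leo always lies" - this is FALSE (a lie) because Leo is a knight.
- Leo (knight) says "At least one of us is a knave" - this is TRUE because Dave is a knave.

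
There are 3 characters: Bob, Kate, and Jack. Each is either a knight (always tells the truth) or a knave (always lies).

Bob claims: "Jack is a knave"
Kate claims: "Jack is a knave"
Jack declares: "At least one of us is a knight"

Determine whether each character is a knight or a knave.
Bob is a knave.
Kate is a knave.
Jack is a knight.

Verification:
- Bob (knave) says "Jack is a knave" - this is FALSE (a lie) because Jack is a knight.
- Kate (knave) says "Jack is a knave" - this is FALSE (a lie) because Jack is a knight.
- Jack (knight) says "At least one of us is a knight" - this is TRUE because Jack is a knight.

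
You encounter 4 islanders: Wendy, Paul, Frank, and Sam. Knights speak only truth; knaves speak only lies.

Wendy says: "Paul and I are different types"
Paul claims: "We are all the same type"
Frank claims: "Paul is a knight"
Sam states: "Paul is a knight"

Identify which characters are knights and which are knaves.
Wendy is a knight.
Paul is a knave.
Frank is a knave.
Sam is a knave.

Verification:
- Wendy (knight) says "Paul and I are different types" - this is TRUE because Wendy is a knight and Paul is a knave.
- Paul (knave) says "We are all the same type" - this is FALSE (a lie) because Wendy is a knight and Paul, Frank, and Sam are knaves.
- Frank (knave) says "Paul is a knight" - this is FALSE (a lie) because Paul is a knave.
- Sam (knave) says "Paul is a knight" - this is FALSE (a lie) because Paul is a knave.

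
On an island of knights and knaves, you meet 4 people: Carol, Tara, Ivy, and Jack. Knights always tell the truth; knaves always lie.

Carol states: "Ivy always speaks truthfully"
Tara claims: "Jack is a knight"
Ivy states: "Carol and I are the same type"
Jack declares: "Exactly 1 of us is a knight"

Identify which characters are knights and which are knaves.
Carol is a knight.
Tara is a knave.
Ivy is a knight.
Jack is a knave.

Verification:
- Carol (knight) says "Ivy always speaks truthfully" - this is TRUE because Ivy is a knight.
- Tara (knave) says "Jack is a knight" - this is FALSE (a lie) because Jack is a knave.
- Ivy (knight) says "Carol and I are the same type" - this is TRUE because Ivy is a knight and Carol is a knight.
- Jack (knave) says "Exactly 1 of us is a knight" - this is FALSE (a lie) because there are 2 knights.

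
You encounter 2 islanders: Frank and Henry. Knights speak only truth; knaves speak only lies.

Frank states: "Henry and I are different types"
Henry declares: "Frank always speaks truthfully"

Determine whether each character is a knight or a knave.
Frank is a knave.
Henry is a knave.

Verification:
- Frank (knave) says "Henry and I are different types" - this is FALSE (a lie) because Frank is a knave and Henry is a knave.
- Henry (knave) says "Frank always speaks truthfully" - this is FALSE (a lie) because Frank is a knave.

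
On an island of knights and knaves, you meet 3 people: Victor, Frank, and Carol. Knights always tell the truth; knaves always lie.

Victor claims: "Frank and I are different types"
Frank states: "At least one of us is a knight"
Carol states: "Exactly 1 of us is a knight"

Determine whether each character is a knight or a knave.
Victor is a knave.
Frank is a knave.
Carol is a knave.

Verification:
- Victor (knave) says "Frank and I are different types" - this is FALSE (a lie) because Victor is a knave and Frank is a knave.
- Frank (knave) says "At least one of us is a knight" - this is FALSE (a lie) because no one is a knight.
- Carol (knave) says "Exactly 1 of us is a knight" - this is FALSE (a lie) because there are 0 knights.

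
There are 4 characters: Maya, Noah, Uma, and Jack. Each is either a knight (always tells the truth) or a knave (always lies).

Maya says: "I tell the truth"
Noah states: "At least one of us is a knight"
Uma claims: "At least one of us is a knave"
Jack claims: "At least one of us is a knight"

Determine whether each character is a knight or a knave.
Maya is a knave.
Noah is a knight.
Uma is a knight.
Jack is a knight.

Verification:
- Maya (knave) says "I tell the truth" - this is FALSE (a lie) because Maya is a knave.
- Noah (knight) says "At least one of us is a knight" - this is TRUE because Noah, Uma, and Jack are knights.
- Uma (knight) says "At least one of us is a knave" - this is TRUE because Maya is a knave.
- Jack (knight) says "At least one of us is a knight" - this is TRUE because Noah, Uma, and Jack are knights.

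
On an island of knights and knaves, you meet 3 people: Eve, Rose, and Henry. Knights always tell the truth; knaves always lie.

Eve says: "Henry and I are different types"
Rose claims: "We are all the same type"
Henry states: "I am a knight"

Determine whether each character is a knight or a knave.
Eve is a knight.
Rose is a knave.
Henry is a knave.

Verification:
- Eve (knight) says "Henry and I are different types" - this is TRUE because Eve is a knight and Henry is a knave.
- Rose (knave) says "We are all the same type" - this is FALSE (a lie) because Eve is a knight and Rose and Henry are knaves.
- Henry (knave) says "I am a knight" - this is FALSE (a lie) because Henry is a knave.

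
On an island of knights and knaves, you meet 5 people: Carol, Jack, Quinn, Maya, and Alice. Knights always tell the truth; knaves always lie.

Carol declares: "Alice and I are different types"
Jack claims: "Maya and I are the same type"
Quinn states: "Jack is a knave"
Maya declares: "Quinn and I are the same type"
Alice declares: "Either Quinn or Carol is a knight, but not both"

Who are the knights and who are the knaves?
Carol is a knight.
Jack is a knave.
Quinn is a knight.
Maya is a knight.
Alice is a knave.

Verification:
- Carol (knight) says "Alice and I are different types" - this is TRUE because Carol is a knight and Alice is a knave.
- Jack (knave) says "Maya and I are the same type" - this is FALSE (a lie) because Jack is a knave and Maya is a knight.
- Quinn (knight) says "Jack is a knave" - this is TRUE because Jack is a knave.
- Maya (knight) says "Quinn and I are the same type" - this is TRUE because Maya is a knight and Quinn is a knight.
- Alice (knave) says "Either Quinn or Carol is a knight, but not both" - this is FALSE (a lie) because Quinn is a knight and Carol is a knight.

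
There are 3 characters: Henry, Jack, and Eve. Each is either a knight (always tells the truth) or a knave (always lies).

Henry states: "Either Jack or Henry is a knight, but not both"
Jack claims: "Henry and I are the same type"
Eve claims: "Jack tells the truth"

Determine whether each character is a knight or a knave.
Henry is a knight.
Jack is a knave.
Eve is a knave.

Verification:
- Henry (knight) says "Either Jack or Henry is a knight, but not both" - this is TRUE because Jack is a knave and Henry is a knight.
- Jack (knave) says "Henry and I are the same type" - this is FALSE (a lie) because Jack is a knave and Henry is a knight.
- Eve (knave) says "Jack tells the truth" - this is FALSE (a lie) because Jack is a knave.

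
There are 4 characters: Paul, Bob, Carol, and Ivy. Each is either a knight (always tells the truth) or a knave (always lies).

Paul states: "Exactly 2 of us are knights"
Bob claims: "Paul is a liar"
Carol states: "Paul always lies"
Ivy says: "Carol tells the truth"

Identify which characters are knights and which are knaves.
Paul is a knave.
Bob is a knight.
Carol is a knight.
Ivy is a knight.

Verification:
- Paul (knave) says "Exactly 2 of us are knights" - this is FALSE (a lie) because there are 3 knights.
- Bob (knight) says "Paul is a liar" - this is TRUE because Paul is a knave.
- Carol (knight) says "Paul always lies" - this is TRUE because Paul is a knave.
- Ivy (knight) says "Carol tells the truth" - this is TRUE because Carol is a knight.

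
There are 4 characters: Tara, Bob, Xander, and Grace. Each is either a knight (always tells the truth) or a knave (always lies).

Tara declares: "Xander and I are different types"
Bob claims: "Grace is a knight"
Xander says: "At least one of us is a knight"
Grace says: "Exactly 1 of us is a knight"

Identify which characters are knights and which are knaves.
Tara is a knave.
Bob is a knave.
Xander is a knave.
Grace is a knave.

Verification:
- Tara (knave) says "Xander and I are different types" - this is FALSE (a lie) because Tara is a knave and Xander is a knave.
- Bob (knave) says "Grace is a knight" - this is FALSE (a lie) because Grace is a knave.
- Xander (knave) says "At least one of us is a knight" - this is FALSE (a lie) because no one is a knight.
- Grace (knave) says "Exactly 1 of us is a knight" - this is FALSE (a lie) because there are 0 knights.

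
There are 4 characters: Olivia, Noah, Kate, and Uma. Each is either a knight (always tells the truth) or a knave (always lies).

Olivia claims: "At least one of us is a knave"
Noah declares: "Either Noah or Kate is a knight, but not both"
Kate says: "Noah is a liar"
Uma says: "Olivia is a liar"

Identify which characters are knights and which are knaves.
Olivia is a knight.
Noah is a knight.
Kate is a knave.
Uma is a knave.

Verification:
- Olivia (knight) says "At least one of us is a knave" - this is TRUE because Kate and Uma are knaves.
- Noah (knight) says "Either Noah or Kate is a knight, but not both" - this is TRUE because Noah is a knight and Kate is a knave.
- Kate (knave) says "Noah is a liar" - this is FALSE (a lie) because Noah is a knight.
- Uma (knave) says "Olivia is a liar" - this is FALSE (a lie) because Olivia is a knight.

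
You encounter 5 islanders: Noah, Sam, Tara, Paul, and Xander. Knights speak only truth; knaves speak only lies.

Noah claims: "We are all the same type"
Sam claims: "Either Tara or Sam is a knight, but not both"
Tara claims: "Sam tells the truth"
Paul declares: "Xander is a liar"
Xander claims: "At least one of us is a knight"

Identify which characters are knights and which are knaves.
Noah is a knave.
Sam is a knave.
Tara is a knave.
Paul is a knave.
Xander is a knight.

Verification:
- Noah (knave) says "We are all the same type" - this is FALSE (a lie) because Xander is a knight and Noah, Sam, Tara, and Paul are knaves.
- Sam (knave) says "Either Tara or Sam is a knight, but not both" - this is FALSE (a lie) because Tara is a knave and Sam is a knave.
- Tara (knave) says "Sam tells the truth" - this is FALSE (a lie) because Sam is a knave.
- Paul (knave) says "Xander is a liar" - this is FALSE (a lie) because Xander is a knight.
- Xander (knight) says "At least one of us is a knight" - this is TRUE because Xander is a knight.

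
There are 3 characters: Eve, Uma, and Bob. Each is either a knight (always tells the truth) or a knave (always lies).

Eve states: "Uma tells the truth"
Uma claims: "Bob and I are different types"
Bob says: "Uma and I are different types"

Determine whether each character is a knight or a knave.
Eve is a knave.
Uma is a knave.
Bob is a knave.

Verification:
- Eve (knave) says "Uma tells the truth" - this is FALSE (a lie) because Uma is a knave.
- Uma (knave) says "Bob and I are different types" - this is FALSE (a lie) because Uma is a knave and Bob is a knave.
- Bob (knave) says "Uma and I are different types" - this is FALSE (a lie) because Bob is a knave and Uma is a knave.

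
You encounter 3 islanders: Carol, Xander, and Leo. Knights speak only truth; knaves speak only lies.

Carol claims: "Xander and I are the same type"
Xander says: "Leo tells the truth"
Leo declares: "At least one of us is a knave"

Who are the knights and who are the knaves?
Carol is a knave.
Xander is a knight.
Leo is a knight.

Verification:
- Carol (knave) says "Xander and I are the same type" - this is FALSE (a lie) because Carol is a knave and Xander is a knight.
- Xander (knight) says "Leo tells the truth" - this is TRUE because Leo is a knight.
- Leo (knight) says "At least one of us is a knave" - this is TRUE because Carol is a knave.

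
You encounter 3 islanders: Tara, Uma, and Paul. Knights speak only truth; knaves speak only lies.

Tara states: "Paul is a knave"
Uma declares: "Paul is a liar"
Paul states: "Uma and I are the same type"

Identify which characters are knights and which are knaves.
Tara is a knight.
Uma is a knight.
Paul is a knave.

Verification:
- Tara (knight) says "Paul is a knave" - this is TRUE because Paul is a knave.
- Uma (knight) says "Paul is a liar" - this is TRUE because Paul is a knave.
- Paul (knave) says "Uma and I are the same type" - this is FALSE (a lie) because Paul is a knave and Uma is a knight.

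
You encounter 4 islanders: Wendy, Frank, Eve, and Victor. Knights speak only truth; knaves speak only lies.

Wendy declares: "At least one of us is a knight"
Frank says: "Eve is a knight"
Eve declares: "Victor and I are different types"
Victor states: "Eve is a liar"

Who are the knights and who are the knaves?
Wendy is a knight.
Frank is a knight.
Eve is a knight.
Victor is a knave.

Verification:
- Wendy (knight) says "At least one of us is a knight" - this is TRUE because Wendy, Frank, and Eve are knights.
- Frank (knight) says "Eve is a knight" - this is TRUE because Eve is a knight.
- Eve (knight) says "Victor and I are different types" - this is TRUE because Eve is a knight and Victor is a knave.
- Victor (knave) says "Eve is a liar" - this is FALSE (a lie) because Eve is a knight.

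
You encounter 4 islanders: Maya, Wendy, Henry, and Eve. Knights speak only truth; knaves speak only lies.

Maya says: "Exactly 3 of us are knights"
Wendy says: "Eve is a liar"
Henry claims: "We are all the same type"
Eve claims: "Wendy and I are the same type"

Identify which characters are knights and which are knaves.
Maya is a knave.
Wendy is a knight.
Henry is a knave.
Eve is a knave.

Verification:
- Maya (knave) says "Exactly 3 of us are knights" - this is FALSE (a lie) because there are 1 knights.
- Wendy (knight) says "Eve is a liar" - this is TRUE because Eve is a knave.
- Henry (knave) says "We are all the same type" - this is FALSE (a lie) because Wendy is a knight and Maya, Henry, and Eve are knaves.
- Eve (knave) says "Wendy and I are the same type" - this is FALSE (a lie) because Eve is a knave and Wendy is a knight.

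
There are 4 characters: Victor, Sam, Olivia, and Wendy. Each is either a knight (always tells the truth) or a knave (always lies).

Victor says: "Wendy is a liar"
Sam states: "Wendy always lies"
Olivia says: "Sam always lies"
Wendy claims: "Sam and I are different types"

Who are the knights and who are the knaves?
Victor is a knave.
Sam is a knave.
Olivia is a knight.
Wendy is a knight.

Verification:
- Victor (knave) says "Wendy is a liar" - this is FALSE (a lie) because Wendy is a knight.
- Sam (knave) says "Wendy always lies" - this is FALSE (a lie) because Wendy is a knight.
- Olivia (knight) says "Sam always lies" - this is TRUE because Sam is a knave.
- Wendy (knight) says "Sam and I are different types" - this is TRUE because Wendy is a knight and Sam is a knave.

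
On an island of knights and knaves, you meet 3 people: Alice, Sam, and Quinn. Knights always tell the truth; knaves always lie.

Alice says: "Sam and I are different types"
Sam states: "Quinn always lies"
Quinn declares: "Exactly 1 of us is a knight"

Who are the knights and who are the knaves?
Alice is a knave.
Sam is a knave.
Quinn is a knight.

Verification:
- Alice (knave) says "Sam and I are different types" - this is FALSE (a lie) because Alice is a knave and Sam is a knave.
- Sam (knave) says "Quinn always lies" - this is FALSE (a lie) because Quinn is a knight.
- Quinn (knight) says "Exactly 1 of us is a knight" - this is TRUE because there are 1 knights.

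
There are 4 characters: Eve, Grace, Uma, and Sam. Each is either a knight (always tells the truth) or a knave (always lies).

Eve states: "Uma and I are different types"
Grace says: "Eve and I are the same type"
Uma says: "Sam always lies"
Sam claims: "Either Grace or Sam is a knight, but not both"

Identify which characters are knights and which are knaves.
Eve is a knight.
Grace is a knave.
Uma is a knave.
Sam is a knight.

Verification:
- Eve (knight) says "Uma and I are different types" - this is TRUE because Eve is a knight and Uma is a knave.
- Grace (knave) says "Eve and I are the same type" - this is FALSE (a lie) because Grace is a knave and Eve is a knight.
- Uma (knave) says "Sam always lies" - this is FALSE (a lie) because Sam is a knight.
- Sam (knight) says "Either Grace or Sam is a knight, but not both" - this is TRUE because Grace is a knave and Sam is a knight.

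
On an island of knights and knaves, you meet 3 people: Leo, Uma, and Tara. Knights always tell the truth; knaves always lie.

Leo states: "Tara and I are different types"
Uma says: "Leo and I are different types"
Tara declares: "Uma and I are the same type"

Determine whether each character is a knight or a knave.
Leo is a knave.
Uma is a knight.
Tara is a knave.

Verification:
- Leo (knave) says "Tara and I are different types" - this is FALSE (a lie) because Leo is a knave and Tara is a knave.
- Uma (knight) says "Leo and I are different types" - this is TRUE because Uma is a knight and Leo is a knave.
- Tara (knave) says "Uma and I are the same type" - this is FALSE (a lie) because Tara is a knave and Uma is a knight.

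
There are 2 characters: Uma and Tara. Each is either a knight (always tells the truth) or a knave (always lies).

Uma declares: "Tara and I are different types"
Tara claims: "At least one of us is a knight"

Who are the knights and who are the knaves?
Uma is a knave.
Tara is a knave.

Verification:
- Uma (knave) says "Tara and I are different types" - this is FALSE (a lie) because Uma is a knave and Tara is a knave.
- Tara (knave) says "At least one of us is a knight" - this is FALSE (a lie) because no one is a knight.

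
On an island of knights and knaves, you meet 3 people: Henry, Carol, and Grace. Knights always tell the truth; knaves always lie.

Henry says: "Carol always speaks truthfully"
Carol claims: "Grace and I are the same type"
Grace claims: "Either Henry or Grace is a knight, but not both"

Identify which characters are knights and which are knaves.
Henry is a knave.
Carol is a knave.
Grace is a knight.

Verification:
- Henry (knave) says "Carol always speaks truthfully" - this is FALSE (a lie) because Carol is a knave.
- Carol (knave) says "Grace and I are the same type" - this is FALSE (a lie) because Carol is a knave and Grace is a knight.
- Grace (knight) says "Either Henry or Grace is a knight, but not both" - this is TRUE because Henry is a knave and Grace is a knight.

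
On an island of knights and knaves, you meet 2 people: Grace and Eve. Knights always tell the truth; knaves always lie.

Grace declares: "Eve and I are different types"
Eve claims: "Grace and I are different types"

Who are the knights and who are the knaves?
Grace is a knave.
Eve is a knave.

Verification:
- Grace (knave) says "Eve and I are different types" - this is FALSE (a lie) because Grace is a knave and Eve is a knave.
- Eve (knave) says "Grace and I are different types" - this is FALSE (a lie) because Eve is a knave and Grace is a knave.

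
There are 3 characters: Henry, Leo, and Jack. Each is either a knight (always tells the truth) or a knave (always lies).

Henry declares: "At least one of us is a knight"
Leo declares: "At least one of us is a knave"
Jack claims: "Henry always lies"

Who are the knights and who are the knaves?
Henry is a knight.
Leo is a knight.
Jack is a knave.

Verification:
- Henry (knight) says "At least one of us is a knight" - this is TRUE because Henry and Leo are knights.
- Leo (knight) says "At least one of us is a knave" - this is TRUE because Jack is a knave.
- Jack (knave) says "Henry always lies" - this is FALSE (a lie) because Henry is a knight.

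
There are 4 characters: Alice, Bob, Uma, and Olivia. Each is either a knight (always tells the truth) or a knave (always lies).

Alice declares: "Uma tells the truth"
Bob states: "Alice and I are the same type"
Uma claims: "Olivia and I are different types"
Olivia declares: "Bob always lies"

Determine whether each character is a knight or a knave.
Alice is a knight.
Bob is a knight.
Uma is a knight.
Olivia is a knave.

Verification:
- Alice (knight) says "Uma tells the truth" - this is TRUE because Uma is a knight.
- Bob (knight) says "Alice and I are the same type" - this is TRUE because Bob is a knight and Alice is a knight.
- Uma (knight) says "Olivia and I are different types" - this is TRUE because Uma is a knight and Olivia is a knave.
- Olivia (knave) says "Bob always lies" - this is FALSE (a lie) because Bob is a knight.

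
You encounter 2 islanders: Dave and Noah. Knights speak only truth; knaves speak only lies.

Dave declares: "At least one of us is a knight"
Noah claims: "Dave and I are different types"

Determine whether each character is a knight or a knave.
Dave is a knave.
Noah is a knave.

Verification:
- Dave (knave) says "At least one of us is a knight" - this is FALSE (a lie) because no one is a knight.
- Noah (knave) says "Dave and I are different types" - this is FALSE (a lie) because Noah is a knave and Dave is a knave.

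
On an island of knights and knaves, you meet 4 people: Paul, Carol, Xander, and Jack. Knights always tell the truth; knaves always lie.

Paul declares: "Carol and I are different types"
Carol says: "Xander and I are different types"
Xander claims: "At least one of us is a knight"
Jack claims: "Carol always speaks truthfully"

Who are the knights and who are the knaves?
Paul is a knave.
Carol is a knave.
Xander is a knave.
Jack is a knave.

Verification:
- Paul (knave) says "Carol and I are different types" - this is FALSE (a lie) because Paul is a knave and Carol is a knave.
- Carol (knave) says "Xander and I are different types" - this is FALSE (a lie) because Carol is a knave and Xander is a knave.
- Xander (knave) says "At least one of us is a knight" - this is FALSE (a lie) because no one is a knight.
- Jack (knave) says "Carol always speaks truthfully" - this is FALSE (a lie) because Carol is a knave.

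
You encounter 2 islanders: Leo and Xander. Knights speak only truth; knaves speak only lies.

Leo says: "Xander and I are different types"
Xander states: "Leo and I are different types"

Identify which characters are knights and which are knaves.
Leo is a knave.
Xander is a knave.

Verification:
- Leo (knave) says "Xander and I are different types" - this is FALSE (a lie) because Leo is a knave and Xander is a knave.
- Xander (knave) says "Leo and I are different types" - this is FALSE (a lie) because Xander is a knave and Leo is a knave.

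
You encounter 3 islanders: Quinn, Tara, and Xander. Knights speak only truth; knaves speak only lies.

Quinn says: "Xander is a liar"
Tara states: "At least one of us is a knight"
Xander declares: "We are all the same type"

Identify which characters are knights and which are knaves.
Quinn is a knight.
Tara is a knight.
Xander is a knave.

Verification:
- Quinn (knight) says "Xander is a liar" - this is TRUE because Xander is a knave.
- Tara (knight) says "At least one of us is a knight" - this is TRUE because Quinn and Tara are knights.
- Xander (knave) says "We are all the same type" - this is FALSE (a lie) because Quinn and Tara are knights and Xander is a knave.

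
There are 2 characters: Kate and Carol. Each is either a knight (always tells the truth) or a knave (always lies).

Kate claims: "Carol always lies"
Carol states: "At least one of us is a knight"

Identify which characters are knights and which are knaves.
Kate is a knave.
Carol is a knight.

Verification:
- Kate (knave) says "Carol always lies" - this is FALSE (a lie) because Carol is a knight.
- Carol (knight) says "At least one of us is a knight" - this is TRUE because Carol is a knight.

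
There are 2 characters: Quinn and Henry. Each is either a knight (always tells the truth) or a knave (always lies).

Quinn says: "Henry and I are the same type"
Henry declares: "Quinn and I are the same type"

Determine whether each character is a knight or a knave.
Quinn is a knight.
Henry is a knight.

Verification:
- Quinn (knight) says "Henry and I are the same type" - this is TRUE because Quinn is a knight and Henry is a knight.
- Henry (knight) says "Quinn and I are the same type" - this is TRUE because Henry is a knight and Quinn is a knight.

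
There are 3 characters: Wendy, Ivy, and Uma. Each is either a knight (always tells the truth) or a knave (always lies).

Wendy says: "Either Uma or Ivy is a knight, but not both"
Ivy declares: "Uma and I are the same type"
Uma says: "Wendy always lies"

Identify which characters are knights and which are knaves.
Wendy is a knave.
Ivy is a knight.
Uma is a knight.

Verification:
- Wendy (knave) says "Either Uma or Ivy is a knight, but not both" - this is FALSE (a lie) because Uma is a knight and Ivy is a knight.
- Ivy (knight) says "Uma and I are the same type" - this is TRUE because Ivy is a knight and Uma is a knight.
- Uma (knight) says "Wendy always lies" - this is TRUE because Wendy is a knave.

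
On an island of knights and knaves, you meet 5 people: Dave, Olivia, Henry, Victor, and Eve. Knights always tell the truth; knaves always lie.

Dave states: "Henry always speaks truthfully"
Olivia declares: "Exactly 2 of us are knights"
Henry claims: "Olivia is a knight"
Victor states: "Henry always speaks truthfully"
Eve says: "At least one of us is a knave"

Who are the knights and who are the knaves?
Dave is a knave.
Olivia is a knave.
Henry is a knave.
Victor is a knave.
Eve is a knight.

Verification:
- Dave (knave) says "Henry always speaks truthfully" - this is FALSE (a lie) because Henry is a knave.
- Olivia (knave) says "Exactly 2 of us are knights" - this is FALSE (a lie) because there are 1 knights.
- Henry (knave) says "Olivia is a knight" - this is FALSE (a lie) because Olivia is a knave.
- Victor (knave) says "Henry always speaks truthfully" - this is FALSE (a lie) because Henry is a knave.
- Eve (knight) says "At least one of us is a knave" - this is TRUE because Dave, Olivia, Henry, and Victor are knaves.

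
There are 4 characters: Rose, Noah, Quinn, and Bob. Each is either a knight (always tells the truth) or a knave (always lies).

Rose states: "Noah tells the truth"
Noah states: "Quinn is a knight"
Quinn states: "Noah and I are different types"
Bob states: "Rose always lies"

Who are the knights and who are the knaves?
Rose is a knave.
Noah is a knave.
Quinn is a knave.
Bob is a knight.

Verification:
- Rose (knave) says "Noah tells the truth" - this is FALSE (a lie) because Noah is a knave.
- Noah (knave) says "Quinn is a knight" - this is FALSE (a lie) because Quinn is a knave.
- Quinn (knave) says "Noah and I are different types" - this is FALSE (a lie) because Quinn is a knave and Noah is a knave.
- Bob (knight) says "Rose always lies" - this is TRUE because Rose is a knave.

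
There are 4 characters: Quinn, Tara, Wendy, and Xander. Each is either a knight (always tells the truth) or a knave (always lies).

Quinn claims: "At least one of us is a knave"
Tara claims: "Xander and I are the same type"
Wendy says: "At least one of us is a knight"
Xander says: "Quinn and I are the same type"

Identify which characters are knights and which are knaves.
Quinn is a knight.
Tara is a knave.
Wendy is a knight.
Xander is a knight.

Verification:
- Quinn (knight) says "At least one of us is a knave" - this is TRUE because Tara is a knave.
- Tara (knave) says "Xander and I are the same type" - this is FALSE (a lie) because Tara is a knave and Xander is a knight.
- Wendy (knight) says "At least one of us is a knight" - this is TRUE because Quinn, Wendy, and Xander are knights.
- Xander (knight) says "Quinn and I are the same type" - this is TRUE because Xander is a knight and Quinn is a knight.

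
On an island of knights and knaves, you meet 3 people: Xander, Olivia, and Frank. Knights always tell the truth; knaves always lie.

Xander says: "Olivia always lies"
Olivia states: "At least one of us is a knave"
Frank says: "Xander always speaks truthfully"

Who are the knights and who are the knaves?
Xander is a knave.
Olivia is a knight.
Frank is a knave.

Verification:
- Xander (knave) says "Olivia always lies" - this is FALSE (a lie) because Olivia is a knight.
- Olivia (knight) says "At least one of us is a knave" - this is TRUE because Xander and Frank are knaves.
- Frank (knave) says "Xander always speaks truthfully" - this is FALSE (a lie) because Xander is a knave.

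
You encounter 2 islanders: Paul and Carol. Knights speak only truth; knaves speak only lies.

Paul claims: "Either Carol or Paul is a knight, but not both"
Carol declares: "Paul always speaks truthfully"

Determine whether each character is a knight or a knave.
Paul is a knave.
Carol is a knave.

Verification:
- Paul (knave) says "Either Carol or Paul is a knight, but not both" - this is FALSE (a lie) because Carol is a knave and Paul is a knave.
- Carol (knave) says "Paul always speaks truthfully" - this is FALSE (a lie) because Paul is a knave.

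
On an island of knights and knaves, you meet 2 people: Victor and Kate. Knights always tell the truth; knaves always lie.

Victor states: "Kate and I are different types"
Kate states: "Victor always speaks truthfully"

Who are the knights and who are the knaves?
Victor is a knave.
Kate is a knave.

Verification:
- Victor (knave) says "Kate and I are different types" - this is FALSE (a lie) because Victor is a knave and Kate is a knave.
- Kate (knave) says "Victor always speaks truthfully" - this is FALSE (a lie) because Victor is a knave.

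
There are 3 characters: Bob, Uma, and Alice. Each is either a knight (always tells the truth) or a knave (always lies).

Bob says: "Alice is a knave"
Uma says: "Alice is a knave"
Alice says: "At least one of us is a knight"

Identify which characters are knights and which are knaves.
Bob is a knave.
Uma is a knave.
Alice is a knight.

Verification:
- Bob (knave) says "Alice is a knave" - this is FALSE (a lie) because Alice is a knight.
- Uma (knave) says "Alice is a knave" - this is FALSE (a lie) because Alice is a knight.
- Alice (knight) says "At least one of us is a knight" - this is TRUE because Alice is a knight.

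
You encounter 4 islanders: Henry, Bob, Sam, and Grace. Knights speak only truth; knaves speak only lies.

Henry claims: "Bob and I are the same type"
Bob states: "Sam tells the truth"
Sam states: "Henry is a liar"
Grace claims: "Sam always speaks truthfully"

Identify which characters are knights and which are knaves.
Henry is a knave.
Bob is a knight.
Sam is a knight.
Grace is a knight.

Verification:
- Henry (knave) says "Bob and I are the same type" - this is FALSE (a lie) because Henry is a knave and Bob is a knight.
- Bob (knight) says "Sam tells the truth" - this is TRUE because Sam is a knight.
- Sam (knight) says "Henry is a liar" - this is TRUE because Henry is a knave.
- Grace (knight) says "Sam always speaks truthfully" - this is TRUE because Sam is a knight.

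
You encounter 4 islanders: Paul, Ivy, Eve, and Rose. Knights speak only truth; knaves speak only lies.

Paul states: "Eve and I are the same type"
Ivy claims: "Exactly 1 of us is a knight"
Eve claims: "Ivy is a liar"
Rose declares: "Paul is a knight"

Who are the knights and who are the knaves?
Paul is a knight.
Ivy is a knave.
Eve is a knight.
Rose is a knight.

Verification:
- Paul (knight) says "Eve and I are the same type" - this is TRUE because Paul is a knight and Eve is a knight.
- Ivy (knave) says "Exactly 1 of us is a knight" - this is FALSE (a lie) because there are 3 knights.
- Eve (knight) says "Ivy is a liar" - this is TRUE because Ivy is a knave.
- Rose (knight) says "Paul is a knight" - this is TRUE because Paul is a knight.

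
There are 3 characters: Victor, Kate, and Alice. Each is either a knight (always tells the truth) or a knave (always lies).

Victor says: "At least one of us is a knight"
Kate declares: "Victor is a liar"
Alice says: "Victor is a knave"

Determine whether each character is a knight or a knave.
Victor is a knight.
Kate is a knave.
Alice is a knave.

Verification:
- Victor (knight) says "At least one of us is a knight" - this is TRUE because Victor is a knight.
- Kate (knave) says "Victor is a liar" - this is FALSE (a lie) because Victor is a knight.
- Alice (knave) says "Victor is a knave" - this is FALSE (a lie) because Victor is a knight.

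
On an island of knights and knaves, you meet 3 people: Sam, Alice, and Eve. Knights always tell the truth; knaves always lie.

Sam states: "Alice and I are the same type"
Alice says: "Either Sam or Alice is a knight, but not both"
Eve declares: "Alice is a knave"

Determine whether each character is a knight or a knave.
Sam is a knave.
Alice is a knight.
Eve is a knave.

Verification:
- Sam (knave) says "Alice and I are the same type" - this is FALSE (a lie) because Sam is a knave and Alice is a knight.
- Alice (knight) says "Either Sam or Alice is a knight, but not both" - this is TRUE because Sam is a knave and Alice is a knight.
- Eve (knave) says "Alice is a knave" - this is FALSE (a lie) because Alice is a knight.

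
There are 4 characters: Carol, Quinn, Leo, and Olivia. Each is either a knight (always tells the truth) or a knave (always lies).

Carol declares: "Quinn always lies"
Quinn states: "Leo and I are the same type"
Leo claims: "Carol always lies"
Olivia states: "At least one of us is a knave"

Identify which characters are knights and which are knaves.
Carol is a knave.
Quinn is a knight.
Leo is a knight.
Olivia is a knight.

Verification:
- Carol (knave) says "Quinn always lies" - this is FALSE (a lie) because Quinn is a knight.
- Quinn (knight) says "Leo and I are the same type" - this is TRUE because Quinn is a knight and Leo is a knight.
- Leo (knight) says "Carol always lies" - this is TRUE because Carol is a knave.
- Olivia (knight) says "At least one of us is a knave" - this is TRUE because Carol is a knave.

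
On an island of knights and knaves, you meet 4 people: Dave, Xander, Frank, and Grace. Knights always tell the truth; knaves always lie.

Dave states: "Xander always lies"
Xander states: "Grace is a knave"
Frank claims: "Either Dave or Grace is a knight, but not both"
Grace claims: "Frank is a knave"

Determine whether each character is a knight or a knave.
Dave is a knight.
Xander is a knave.
Frank is a knave.
Grace is a knight.

Verification:
- Dave (knight) says "Xander always lies" - this is TRUE because Xander is a knave.
- Xander (knave) says "Grace is a knave" - this is FALSE (a lie) because Grace is a knight.
- Frank (knave) says "Either Dave or Grace is a knight, but not both" - this is FALSE (a lie) because Dave is a knight and Grace is a knight.
- Grace (knight) says "Frank is a knave" - this is TRUE because Frank is a knave.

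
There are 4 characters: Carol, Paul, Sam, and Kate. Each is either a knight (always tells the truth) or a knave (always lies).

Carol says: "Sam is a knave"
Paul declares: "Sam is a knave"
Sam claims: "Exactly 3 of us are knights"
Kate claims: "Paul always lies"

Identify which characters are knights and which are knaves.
Carol is a knight.
Paul is a knight.
Sam is a knave.
Kate is a knave.

Verification:
- Carol (knight) says "Sam is a knave" - this is TRUE because Sam is a knave.
- Paul (knight) says "Sam is a knave" - this is TRUE because Sam is a knave.
- Sam (knave) says "Exactly 3 of us are knights" - this is FALSE (a lie) because there are 2 knights.
- Kate (knave) says "Paul always lies" - this is FALSE (a lie) because Paul is a knight.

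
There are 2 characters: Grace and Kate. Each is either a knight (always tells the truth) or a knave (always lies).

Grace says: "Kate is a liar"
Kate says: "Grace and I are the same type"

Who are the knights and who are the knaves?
Grace is a knight.
Kate is a knave.

Verification:
- Grace (knight) says "Kate is a liar" - this is TRUE because Kate is a knave.
- Kate (knave) says "Grace and I are the same type" - this is FALSE (a lie) because Kate is a knave and Grace is a knight.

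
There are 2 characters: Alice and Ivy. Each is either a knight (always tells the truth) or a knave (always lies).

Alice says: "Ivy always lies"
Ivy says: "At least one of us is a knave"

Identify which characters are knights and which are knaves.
Alice is a knave.
Ivy is a knight.

Verification:
- Alice (knave) says "Ivy always lies" - this is FALSE (a lie) because Ivy is a knight.
- Ivy (knight) says "At least one of us is a knave" - this is TRUE because Alice is a knave.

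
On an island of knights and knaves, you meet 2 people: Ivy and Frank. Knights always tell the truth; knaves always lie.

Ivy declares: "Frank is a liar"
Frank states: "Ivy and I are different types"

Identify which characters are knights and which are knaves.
Ivy is a knave.
Frank is a knight.

Verification:
- Ivy (knave) says "Frank is a liar" - this is FALSE (a lie) because Frank is a knight.
- Frank (knight) says "Ivy and I are different types" - this is TRUE because Frank is a knight and Ivy is a knave.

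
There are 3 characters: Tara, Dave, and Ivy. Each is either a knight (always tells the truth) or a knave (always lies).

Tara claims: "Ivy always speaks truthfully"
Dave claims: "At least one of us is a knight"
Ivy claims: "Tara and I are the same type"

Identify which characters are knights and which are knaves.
Tara is a knight.
Dave is a knight.
Ivy is a knight.

Verification:
- Tara (knight) says "Ivy always speaks truthfully" - this is TRUE because Ivy is a knight.
- Dave (knight) says "At least one of us is a knight" - this is TRUE because Tara, Dave, and Ivy are knights.
- Ivy (knight) says "Tara and I are the same type" - this is TRUE because Ivy is a knight and Tara is a knight.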